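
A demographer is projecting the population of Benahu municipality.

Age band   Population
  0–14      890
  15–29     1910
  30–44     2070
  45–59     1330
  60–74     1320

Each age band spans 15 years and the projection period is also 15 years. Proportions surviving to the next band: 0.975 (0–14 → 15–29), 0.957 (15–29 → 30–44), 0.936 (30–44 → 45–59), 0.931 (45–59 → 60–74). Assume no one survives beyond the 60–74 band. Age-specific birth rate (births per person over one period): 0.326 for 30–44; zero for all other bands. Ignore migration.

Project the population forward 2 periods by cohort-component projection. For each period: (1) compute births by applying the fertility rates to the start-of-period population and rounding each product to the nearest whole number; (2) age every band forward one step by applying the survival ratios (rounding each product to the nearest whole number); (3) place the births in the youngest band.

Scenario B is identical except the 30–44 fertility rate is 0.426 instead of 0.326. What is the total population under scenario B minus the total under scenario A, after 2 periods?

Period 1:
Births: 2070 × 0.326 = 675
15–29: 890 × 0.975 = 868
30–44: 1910 × 0.957 = 1828
45–59: 2070 × 0.936 = 1938
60–74: 1330 × 0.931 = 1238
Population now: 0–14=675, 15–29=868, 30–44=1828, 45–59=1938, 60–74=1238
Period 2:
Births: 1828 × 0.326 = 596
15–29: 675 × 0.975 = 658
30–44: 868 × 0.957 = 831
45–59: 1828 × 0.936 = 1711
60–74: 1938 × 0.931 = 1804
Population now: 0–14=596, 15–29=658, 30–44=831, 45–59=1711, 60–74=1804
Scenario A total after 2 periods: 5600
Scenario B projection —
Period 1:
Births: 2070 × 0.426 = 882
15–29: 890 × 0.975 = 868
30–44: 1910 × 0.957 = 1828
45–59: 2070 × 0.936 = 1938
60–74: 1330 × 0.931 = 1238
Population now: 0–14=882, 15–29=868, 30–44=1828, 45–59=1938, 60–74=1238
Period 2:
Births: 1828 × 0.426 = 779
15–29: 882 × 0.975 = 860
30–44: 868 × 0.957 = 831
45–59: 1828 × 0.936 = 1711
60–74: 1938 × 0.931 = 1804
Population now: 0–14=779, 15–29=860, 30–44=831, 45–59=1711, 60–74=1804
Scenario B total after 2 periods: 5985
Difference B − A = 5985 − 5600 = 385

385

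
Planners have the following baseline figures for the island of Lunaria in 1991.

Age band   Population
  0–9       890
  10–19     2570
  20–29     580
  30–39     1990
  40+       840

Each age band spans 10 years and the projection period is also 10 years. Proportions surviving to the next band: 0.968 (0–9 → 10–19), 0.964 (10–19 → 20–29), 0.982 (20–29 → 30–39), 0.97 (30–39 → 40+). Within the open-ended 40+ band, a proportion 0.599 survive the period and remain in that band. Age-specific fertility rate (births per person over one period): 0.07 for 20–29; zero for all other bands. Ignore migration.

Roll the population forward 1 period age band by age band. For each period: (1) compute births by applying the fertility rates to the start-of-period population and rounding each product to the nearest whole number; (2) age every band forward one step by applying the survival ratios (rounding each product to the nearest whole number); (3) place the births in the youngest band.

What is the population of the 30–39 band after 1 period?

570

Period 1.
Births: 580 × 0.07 = 41
10–19: 890 × 0.968 = 862
20–29: 2570 × 0.964 = 2477
30–39: 580 × 0.982 = 570
40+: 1990 × 0.97 + 840 × 0.599 = 1930 + 503 = 2433
Giving 41 / 862 / 2477 / 570 / 2433.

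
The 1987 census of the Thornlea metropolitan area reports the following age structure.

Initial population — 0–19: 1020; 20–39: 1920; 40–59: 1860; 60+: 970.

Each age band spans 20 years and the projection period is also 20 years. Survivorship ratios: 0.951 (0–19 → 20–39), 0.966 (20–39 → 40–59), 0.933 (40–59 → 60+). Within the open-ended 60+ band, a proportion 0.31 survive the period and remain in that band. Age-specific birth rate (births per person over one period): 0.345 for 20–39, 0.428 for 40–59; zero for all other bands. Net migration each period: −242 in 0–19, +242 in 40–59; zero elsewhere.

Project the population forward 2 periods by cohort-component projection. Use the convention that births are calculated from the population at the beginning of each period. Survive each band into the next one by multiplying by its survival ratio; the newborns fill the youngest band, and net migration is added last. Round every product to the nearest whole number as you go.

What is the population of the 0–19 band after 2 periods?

Numbering the bands 1..4 from youngest to oldest:
Period 1.
Births: 1920 × 0.345 = 662, 1860 × 0.428 = 796 ⇒ total 1458
Band 2: 1020 × 0.951 = 970
Band 3: 1920 × 0.966 = 1855
Band 4: 1860 × 0.933 + 970 × 0.31 = 1735 + 301 = 2036
Net migration: Band 1 − 242 → 1216; Band 3 + 242 → 2097
Population now: 0–19=1216, 20–39=970, 40–59=2097, 60+=2036
Period 2.
Births: 970 × 0.345 = 335, 2097 × 0.428 = 898 ⇒ total 1233
Band 2: 1216 × 0.951 = 1156
Band 3: 970 × 0.966 = 937
Band 4: 2097 × 0.933 + 2036 × 0.31 = 1957 + 631 = 2588
Net migration: Band 1 − 242 → 991; Band 3 + 242 → 1179
Population now: 0–19=991, 20–39=1156, 40–59=1179, 60+=2588

991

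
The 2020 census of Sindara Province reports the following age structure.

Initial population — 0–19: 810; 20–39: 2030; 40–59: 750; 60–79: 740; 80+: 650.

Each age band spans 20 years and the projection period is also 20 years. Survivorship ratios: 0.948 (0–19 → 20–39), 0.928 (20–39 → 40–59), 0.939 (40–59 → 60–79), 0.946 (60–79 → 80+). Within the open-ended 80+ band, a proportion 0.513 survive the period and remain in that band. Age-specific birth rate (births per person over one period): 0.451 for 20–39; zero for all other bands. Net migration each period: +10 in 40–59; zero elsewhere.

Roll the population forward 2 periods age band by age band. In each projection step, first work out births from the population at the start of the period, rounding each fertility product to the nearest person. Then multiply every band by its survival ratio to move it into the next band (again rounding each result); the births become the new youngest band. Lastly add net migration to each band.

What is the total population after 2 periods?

4911

Period 1.
Births: 2030 × 0.451 = 916
20–39: 810 × 0.948 = 768
40–59: 2030 × 0.928 = 1884
60–79: 750 × 0.939 = 704
80+: 740 × 0.946 + 650 × 0.513 = 700 + 333 = 1033
Net migration: 40–59 + 10 → 1894
→ [916, 768, 1894, 704, 1033]
Period 2.
Births: 768 × 0.451 = 346
20–39: 916 × 0.948 = 868
40–59: 768 × 0.928 = 713
60–79: 1894 × 0.939 = 1778
80+: 704 × 0.946 + 1033 × 0.513 = 666 + 530 = 1196
Net migration: 40–59 + 10 → 723
→ [346, 868, 723, 1778, 1196]
Total after period 2: 346 + 868 + 723 + 1778 + 1196 = 4911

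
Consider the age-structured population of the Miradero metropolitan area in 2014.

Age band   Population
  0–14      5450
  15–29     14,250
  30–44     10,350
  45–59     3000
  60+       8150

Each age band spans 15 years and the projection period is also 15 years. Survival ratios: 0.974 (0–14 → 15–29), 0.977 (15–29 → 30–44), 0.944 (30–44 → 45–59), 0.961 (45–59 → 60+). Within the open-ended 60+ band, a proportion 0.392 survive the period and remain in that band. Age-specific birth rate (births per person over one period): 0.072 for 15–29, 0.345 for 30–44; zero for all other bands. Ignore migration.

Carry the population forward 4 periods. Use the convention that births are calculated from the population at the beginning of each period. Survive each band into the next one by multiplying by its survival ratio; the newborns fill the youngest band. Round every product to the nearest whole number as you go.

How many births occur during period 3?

Call the bands 1 to 5, youngest first.
[period 1]
Births: 14250 × 0.072 = 1026 ; 10350 × 0.345 = 3571 → total 4597
Band 2: 5450 × 0.974 = 5308
Band 3: 14250 × 0.977 = 13922
Band 4: 10350 × 0.944 = 9770
Band 5: 3000 × 0.961 + 8150 × 0.392 = 2883 + 3195 = 6078
Giving 4597 / 5308 / 13922 / 9770 / 6078.
[period 2]
Births: 5308 × 0.072 = 382 ; 13922 × 0.345 = 4803 → total 5185
Band 2: 4597 × 0.974 = 4477
Band 3: 5308 × 0.977 = 5186
Band 4: 13922 × 0.944 = 13142
Band 5: 9770 × 0.961 + 6078 × 0.392 = 9389 + 2383 = 11772
Giving 5185 / 4477 / 5186 / 13142 / 11772.
[period 3]
Births: 4477 × 0.072 = 322 ; 5186 × 0.345 = 1789 → total 2111
Band 2: 5185 × 0.974 = 5050
Band 3: 4477 × 0.977 = 4374
Band 4: 5186 × 0.944 = 4896
Band 5: 13142 × 0.961 + 11772 × 0.392 = 12629 + 4615 = 17244
Giving 2111 / 5050 / 4374 / 4896 / 17244.

2111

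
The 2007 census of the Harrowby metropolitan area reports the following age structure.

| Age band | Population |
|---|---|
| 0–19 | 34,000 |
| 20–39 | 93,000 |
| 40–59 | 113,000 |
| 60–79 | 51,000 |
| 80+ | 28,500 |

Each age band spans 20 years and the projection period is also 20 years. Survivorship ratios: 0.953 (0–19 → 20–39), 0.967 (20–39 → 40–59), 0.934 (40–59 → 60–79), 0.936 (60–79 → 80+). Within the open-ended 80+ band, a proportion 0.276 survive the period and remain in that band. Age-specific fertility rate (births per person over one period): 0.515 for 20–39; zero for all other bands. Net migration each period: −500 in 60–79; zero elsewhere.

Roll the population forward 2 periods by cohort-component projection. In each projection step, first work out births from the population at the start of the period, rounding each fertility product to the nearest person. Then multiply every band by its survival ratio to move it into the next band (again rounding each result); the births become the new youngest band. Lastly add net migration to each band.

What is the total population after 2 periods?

— Period 1 —
Births: 93000 × 0.515 = 47895
20–39: 34000 × 0.953 = 32402
40–59: 93000 × 0.967 = 89931
60–79: 113000 × 0.934 = 105542
80+: 51000 × 0.936 + 28500 × 0.276 = 47736 + 7866 = 55602
Net migration: 60–79 − 500 → 105042
End of period: [47895, 32402, 89931, 105042, 55602]
— Period 2 —
Births: 32402 × 0.515 = 16687
20–39: 47895 × 0.953 = 45644
40–59: 32402 × 0.967 = 31333
60–79: 89931 × 0.934 = 83996
80+: 105042 × 0.936 + 55602 × 0.276 = 98319 + 15346 = 113665
Net migration: 60–79 − 500 → 83496
End of period: [16687, 45644, 31333, 83496, 113665]
Total after period 2: 16687 + 45644 + 31333 + 83496 + 113665 = 290825

290825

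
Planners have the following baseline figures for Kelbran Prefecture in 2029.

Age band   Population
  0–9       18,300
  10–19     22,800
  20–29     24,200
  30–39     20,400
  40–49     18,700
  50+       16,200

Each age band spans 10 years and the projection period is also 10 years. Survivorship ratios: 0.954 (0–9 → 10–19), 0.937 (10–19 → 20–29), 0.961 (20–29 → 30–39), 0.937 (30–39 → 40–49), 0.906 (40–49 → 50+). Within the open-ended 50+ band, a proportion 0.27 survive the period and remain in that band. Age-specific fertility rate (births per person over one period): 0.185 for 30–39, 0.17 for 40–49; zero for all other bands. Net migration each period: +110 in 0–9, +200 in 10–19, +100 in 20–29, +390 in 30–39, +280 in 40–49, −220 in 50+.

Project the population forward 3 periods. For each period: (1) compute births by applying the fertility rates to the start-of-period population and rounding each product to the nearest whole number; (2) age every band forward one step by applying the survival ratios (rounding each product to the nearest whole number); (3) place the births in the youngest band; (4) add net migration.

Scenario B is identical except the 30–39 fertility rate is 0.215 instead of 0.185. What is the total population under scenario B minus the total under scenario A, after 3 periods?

1854

— Period 1 —
Births: 20400 * 0.185 = 3774  |  18700 * 0.17 = 3179 → 6953
10–19: 18300 * 0.954 = 17458
20–29: 22800 * 0.937 = 21364
30–39: 24200 * 0.961 = 23256
40–49: 20400 * 0.937 = 19115
50+: 18700 * 0.906 + 16200 * 0.27 = 16942 + 4374 = 21316
Net migration: 0–9 + 110 → 7063; 10–19 + 200 → 17658; 20–29 + 100 → 21464; 30–39 + 390 → 23646; 40–49 + 280 → 19395; 50+ − 220 → 21096
→ [7063, 17658, 21464, 23646, 19395, 21096]
— Period 2 —
Births: 23646 * 0.185 = 4375  |  19395 * 0.17 = 3297 → 7672
10–19: 7063 * 0.954 = 6738
20–29: 17658 * 0.937 = 16546
30–39: 21464 * 0.961 = 20627
40–49: 23646 * 0.937 = 22156
50+: 19395 * 0.906 + 21096 * 0.27 = 17572 + 5696 = 23268
Net migration: 0–9 + 110 → 7782; 10–19 + 200 → 6938; 20–29 + 100 → 16646; 30–39 + 390 → 21017; 40–49 + 280 → 22436; 50+ − 220 → 23048
→ [7782, 6938, 16646, 21017, 22436, 23048]
— Period 3 —
Births: 21017 * 0.185 = 3888  |  22436 * 0.17 = 3814 → 7702
10–19: 7782 * 0.954 = 7424
20–29: 6938 * 0.937 = 6501
30–39: 16646 * 0.961 = 15997
40–49: 21017 * 0.937 = 19693
50+: 22436 * 0.906 + 23048 * 0.27 = 20327 + 6223 = 26550
Net migration: 0–9 + 110 → 7812; 10–19 + 200 → 7624; 20–29 + 100 → 6601; 30–39 + 390 → 16387; 40–49 + 280 → 19973; 50+ − 220 → 26330
→ [7812, 7624, 6601, 16387, 19973, 26330]
Scenario A total after 3 periods: 84727
Scenario B projection —
— Period 1 —
Births: 20400 * 0.215 = 4386  |  18700 * 0.17 = 3179 → 7565
10–19: 18300 * 0.954 = 17458
20–29: 22800 * 0.937 = 21364
30–39: 24200 * 0.961 = 23256
40–49: 20400 * 0.937 = 19115
50+: 18700 * 0.906 + 16200 * 0.27 = 16942 + 4374 = 21316
Net migration: 0–9 + 110 → 7675; 10–19 + 200 → 17658; 20–29 + 100 → 21464; 30–39 + 390 → 23646; 40–49 + 280 → 19395; 50+ − 220 → 21096
→ [7675, 17658, 21464, 23646, 19395, 21096]
— Period 2 —
Births: 23646 * 0.215 = 5084  |  19395 * 0.17 = 3297 → 8381
10–19: 7675 * 0.954 = 7322
20–29: 17658 * 0.937 = 16546
30–39: 21464 * 0.961 = 20627
40–49: 23646 * 0.937 = 22156
50+: 19395 * 0.906 + 21096 * 0.27 = 17572 + 5696 = 23268
Net migration: 0–9 + 110 → 8491; 10–19 + 200 → 7522; 20–29 + 100 → 16646; 30–39 + 390 → 21017; 40–49 + 280 → 22436; 50+ − 220 → 23048
→ [8491, 7522, 16646, 21017, 22436, 23048]
— Period 3 —
Births: 21017 * 0.215 = 4519  |  22436 * 0.17 = 3814 → 8333
10–19: 8491 * 0.954 = 8100
20–29: 7522 * 0.937 = 7048
30–39: 16646 * 0.961 = 15997
40–49: 21017 * 0.937 = 19693
50+: 22436 * 0.906 + 23048 * 0.27 = 20327 + 6223 = 26550
Net migration: 0–9 + 110 → 8443; 10–19 + 200 → 8300; 20–29 + 100 → 7148; 30–39 + 390 → 16387; 40–49 + 280 → 19973; 50+ − 220 → 26330
→ [8443, 8300, 7148, 16387, 19973, 26330]
Scenario B total after 3 periods: 86581
Difference B − A = 86581 − 84727 = 1854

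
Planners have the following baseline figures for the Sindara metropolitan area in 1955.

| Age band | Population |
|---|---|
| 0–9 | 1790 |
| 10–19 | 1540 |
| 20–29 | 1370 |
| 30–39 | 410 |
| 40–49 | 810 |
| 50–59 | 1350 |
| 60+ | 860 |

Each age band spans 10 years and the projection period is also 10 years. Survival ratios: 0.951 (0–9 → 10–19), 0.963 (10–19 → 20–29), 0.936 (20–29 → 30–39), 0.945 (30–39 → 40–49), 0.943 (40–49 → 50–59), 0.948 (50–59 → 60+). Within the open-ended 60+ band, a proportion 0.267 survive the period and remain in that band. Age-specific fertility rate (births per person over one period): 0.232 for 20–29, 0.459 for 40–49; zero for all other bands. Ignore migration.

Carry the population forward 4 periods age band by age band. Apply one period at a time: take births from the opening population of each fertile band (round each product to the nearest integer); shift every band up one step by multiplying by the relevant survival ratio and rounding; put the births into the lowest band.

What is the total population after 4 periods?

Call the groups 1 to 7, youngest first.
Period 1.
Births: 1370 * 0.232 = 318  |  810 * 0.459 = 372 → 690
Group 2: 1790 * 0.951 = 1702
Group 3: 1540 * 0.963 = 1483
Group 4: 1370 * 0.936 = 1282
Group 5: 410 * 0.945 = 387
Group 6: 810 * 0.943 = 764
Group 7: 1350 * 0.948 + 860 * 0.267 = 1280 + 230 = 1510
→ [690, 1702, 1483, 1282, 387, 764, 1510]
Period 2.
Births: 1483 * 0.232 = 344  |  387 * 0.459 = 178 → 522
Group 2: 690 * 0.951 = 656
Group 3: 1702 * 0.963 = 1639
Group 4: 1483 * 0.936 = 1388
Group 5: 1282 * 0.945 = 1211
Group 6: 387 * 0.943 = 365
Group 7: 764 * 0.948 + 1510 * 0.267 = 724 + 403 = 1127
→ [522, 656, 1639, 1388, 1211, 365, 1127]
Period 3.
Births: 1639 * 0.232 = 380  |  1211 * 0.459 = 556 → 936
Group 2: 522 * 0.951 = 496
Group 3: 656 * 0.963 = 632
Group 4: 1639 * 0.936 = 1534
Group 5: 1388 * 0.945 = 1312
Group 6: 1211 * 0.943 = 1142
Group 7: 365 * 0.948 + 1127 * 0.267 = 346 + 301 = 647
→ [936, 496, 632, 1534, 1312, 1142, 647]
Period 4.
Births: 632 * 0.232 = 147  |  1312 * 0.459 = 602 → 749
Group 2: 936 * 0.951 = 890
Group 3: 496 * 0.963 = 478
Group 4: 632 * 0.936 = 592
Group 5: 1534 * 0.945 = 1450
Group 6: 1312 * 0.943 = 1237
Group 7: 1142 * 0.948 + 647 * 0.267 = 1083 + 173 = 1256
→ [749, 890, 478, 592, 1450, 1237, 1256]
Total after period 4: 749 + 890 + 478 + 592 + 1450 + 1237 + 1256 = 6652

6652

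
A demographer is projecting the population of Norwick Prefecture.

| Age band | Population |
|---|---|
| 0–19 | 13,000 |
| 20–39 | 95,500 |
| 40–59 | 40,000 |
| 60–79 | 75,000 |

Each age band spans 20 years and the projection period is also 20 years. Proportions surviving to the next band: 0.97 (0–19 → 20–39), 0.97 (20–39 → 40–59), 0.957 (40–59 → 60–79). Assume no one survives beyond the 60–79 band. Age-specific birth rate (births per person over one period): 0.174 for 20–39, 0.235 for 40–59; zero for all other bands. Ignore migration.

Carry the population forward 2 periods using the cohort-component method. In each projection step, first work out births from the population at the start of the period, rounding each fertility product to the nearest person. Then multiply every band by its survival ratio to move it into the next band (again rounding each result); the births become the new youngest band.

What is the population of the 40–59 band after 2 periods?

Call the groups 1 to 4, youngest first.
— Period 1 —
Births: 95500 * 0.174 = 16617 ; 40000 * 0.235 = 9400 — total 26017
Group 2: 13000 * 0.97 = 12610
Group 3: 95500 * 0.97 = 92635
Group 4: 40000 * 0.957 = 38280
Giving 26017 / 12610 / 92635 / 38280.
— Period 2 —
Births: 12610 * 0.174 = 2194 ; 92635 * 0.235 = 21769 — total 23963
Group 2: 26017 * 0.97 = 25236
Group 3: 12610 * 0.97 = 12232
Group 4: 92635 * 0.957 = 88652
Giving 23963 / 25236 / 12232 / 88652.

12232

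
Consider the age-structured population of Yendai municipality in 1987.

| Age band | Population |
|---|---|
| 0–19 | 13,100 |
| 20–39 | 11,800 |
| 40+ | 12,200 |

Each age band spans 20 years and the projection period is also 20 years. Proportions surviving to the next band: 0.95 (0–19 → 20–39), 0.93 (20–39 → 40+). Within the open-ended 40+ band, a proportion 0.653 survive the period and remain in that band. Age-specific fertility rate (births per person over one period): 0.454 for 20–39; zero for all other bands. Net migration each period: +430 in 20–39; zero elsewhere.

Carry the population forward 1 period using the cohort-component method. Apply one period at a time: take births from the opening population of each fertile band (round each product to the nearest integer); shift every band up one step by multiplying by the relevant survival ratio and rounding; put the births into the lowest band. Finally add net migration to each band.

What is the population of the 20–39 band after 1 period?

Numbering the bands 1..3 from youngest to oldest:
Period 1:
Births: 11800 × 0.454 = 5357
Band 2: 13100 × 0.95 = 12445
Band 3: 11800 × 0.93 + 12200 × 0.653 = 10974 + 7967 = 18941
Net migration: Band 2 + 430 → 12875
End of period: [5357, 12875, 18941]

12875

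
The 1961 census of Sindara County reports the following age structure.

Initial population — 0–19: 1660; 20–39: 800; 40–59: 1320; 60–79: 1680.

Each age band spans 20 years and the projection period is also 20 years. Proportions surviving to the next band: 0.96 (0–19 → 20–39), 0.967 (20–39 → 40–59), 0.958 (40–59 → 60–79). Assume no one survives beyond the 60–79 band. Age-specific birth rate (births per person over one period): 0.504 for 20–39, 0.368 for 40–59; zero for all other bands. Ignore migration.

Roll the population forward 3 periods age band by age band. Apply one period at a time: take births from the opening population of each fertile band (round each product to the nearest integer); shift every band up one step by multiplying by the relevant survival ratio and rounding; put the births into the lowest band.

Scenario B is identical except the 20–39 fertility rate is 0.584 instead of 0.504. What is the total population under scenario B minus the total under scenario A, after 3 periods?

287

After projecting period 1:
Births: 800 * 0.504 = 403, 1320 * 0.368 = 486 ⇒ total 889
20–39: 1660 * 0.96 = 1594
40–59: 800 * 0.967 = 774
60–79: 1320 * 0.958 = 1265
End of period: [889, 1594, 774, 1265]
After projecting period 2:
Births: 1594 * 0.504 = 803, 774 * 0.368 = 285 ⇒ total 1088
20–39: 889 * 0.96 = 853
40–59: 1594 * 0.967 = 1541
60–79: 774 * 0.958 = 741
End of period: [1088, 853, 1541, 741]
After projecting period 3:
Births: 853 * 0.504 = 430, 1541 * 0.368 = 567 ⇒ total 997
20–39: 1088 * 0.96 = 1044
40–59: 853 * 0.967 = 825
60–79: 1541 * 0.958 = 1476
End of period: [997, 1044, 825, 1476]
Scenario A total after 3 periods: 4342
Scenario B projection —
After projecting period 1:
Births: 800 * 0.584 = 467, 1320 * 0.368 = 486 ⇒ total 953
20–39: 1660 * 0.96 = 1594
40–59: 800 * 0.967 = 774
60–79: 1320 * 0.958 = 1265
End of period: [953, 1594, 774, 1265]
After projecting period 2:
Births: 1594 * 0.584 = 931, 774 * 0.368 = 285 ⇒ total 1216
20–39: 953 * 0.96 = 915
40–59: 1594 * 0.967 = 1541
60–79: 774 * 0.958 = 741
End of period: [1216, 915, 1541, 741]
After projecting period 3:
Births: 915 * 0.584 = 534, 1541 * 0.368 = 567 ⇒ total 1101
20–39: 1216 * 0.96 = 1167
40–59: 915 * 0.967 = 885
60–79: 1541 * 0.958 = 1476
End of period: [1101, 1167, 885, 1476]
Scenario B total after 3 periods: 4629
Difference B − A = 4629 − 4342 = 287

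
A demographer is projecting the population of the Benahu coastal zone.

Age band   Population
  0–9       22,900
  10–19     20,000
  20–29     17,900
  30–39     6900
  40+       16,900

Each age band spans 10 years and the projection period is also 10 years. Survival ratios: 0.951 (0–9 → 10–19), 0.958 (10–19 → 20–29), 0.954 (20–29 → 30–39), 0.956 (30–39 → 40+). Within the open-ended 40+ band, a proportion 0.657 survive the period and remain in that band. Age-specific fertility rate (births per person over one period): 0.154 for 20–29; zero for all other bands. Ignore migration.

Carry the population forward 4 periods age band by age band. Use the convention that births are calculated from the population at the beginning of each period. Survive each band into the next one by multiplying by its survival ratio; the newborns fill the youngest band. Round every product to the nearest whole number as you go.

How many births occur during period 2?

— Period 1 —
Births: 17900 × 0.154 = 2757
10–19: 22900 × 0.951 = 21778
20–29: 20000 × 0.958 = 19160
30–39: 17900 × 0.954 = 17077
40+: 6900 × 0.956 + 16900 × 0.657 = 6596 + 11103 = 17699
→ [2757, 21778, 19160, 17077, 17699]
— Period 2 —
Births: 19160 × 0.154 = 2951
10–19: 2757 × 0.951 = 2622
20–29: 21778 × 0.958 = 20863
30–39: 19160 × 0.954 = 18279
40+: 17077 × 0.956 + 17699 × 0.657 = 16326 + 11628 = 27954
→ [2951, 2622, 20863, 18279, 27954]

2951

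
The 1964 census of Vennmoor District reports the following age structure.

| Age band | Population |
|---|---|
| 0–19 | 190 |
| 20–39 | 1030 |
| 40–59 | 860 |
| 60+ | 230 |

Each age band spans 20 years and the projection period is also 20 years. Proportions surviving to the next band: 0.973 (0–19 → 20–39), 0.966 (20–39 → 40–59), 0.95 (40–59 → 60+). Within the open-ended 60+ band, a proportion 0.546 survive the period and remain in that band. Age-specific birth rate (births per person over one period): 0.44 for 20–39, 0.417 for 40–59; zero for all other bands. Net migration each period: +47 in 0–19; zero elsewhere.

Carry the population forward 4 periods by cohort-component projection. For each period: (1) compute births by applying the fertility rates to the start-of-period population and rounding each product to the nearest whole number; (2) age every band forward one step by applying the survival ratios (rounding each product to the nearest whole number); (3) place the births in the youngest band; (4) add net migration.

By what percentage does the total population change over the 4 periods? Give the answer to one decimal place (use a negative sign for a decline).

25.5

Call the groups 1 to 4, youngest first.
[period 1]
Births: 1030 * 0.44 = 453, 860 * 0.417 = 359 — total 812
Group 2: 190 * 0.973 = 185
Group 3: 1030 * 0.966 = 995
Group 4: 860 * 0.95 + 230 * 0.546 = 817 + 126 = 943
Net migration: Group 1 + 47 → 859
→ [859, 185, 995, 943]
[period 2]
Births: 185 * 0.44 = 81, 995 * 0.417 = 415 — total 496
Group 2: 859 * 0.973 = 836
Group 3: 185 * 0.966 = 179
Group 4: 995 * 0.95 + 943 * 0.546 = 945 + 515 = 1460
Net migration: Group 1 + 47 → 543
→ [543, 836, 179, 1460]
[period 3]
Births: 836 * 0.44 = 368, 179 * 0.417 = 75 — total 443
Group 2: 543 * 0.973 = 528
Group 3: 836 * 0.966 = 808
Group 4: 179 * 0.95 + 1460 * 0.546 = 170 + 797 = 967
Net migration: Group 1 + 47 → 490
→ [490, 528, 808, 967]
[period 4]
Births: 528 * 0.44 = 232, 808 * 0.417 = 337 — total 569
Group 2: 490 * 0.973 = 477
Group 3: 528 * 0.966 = 510
Group 4: 808 * 0.95 + 967 * 0.546 = 768 + 528 = 1296
Net migration: Group 1 + 47 → 616
→ [616, 477, 510, 1296]
Total: 2310 → 2899; change = 589; percentage change = 25.5%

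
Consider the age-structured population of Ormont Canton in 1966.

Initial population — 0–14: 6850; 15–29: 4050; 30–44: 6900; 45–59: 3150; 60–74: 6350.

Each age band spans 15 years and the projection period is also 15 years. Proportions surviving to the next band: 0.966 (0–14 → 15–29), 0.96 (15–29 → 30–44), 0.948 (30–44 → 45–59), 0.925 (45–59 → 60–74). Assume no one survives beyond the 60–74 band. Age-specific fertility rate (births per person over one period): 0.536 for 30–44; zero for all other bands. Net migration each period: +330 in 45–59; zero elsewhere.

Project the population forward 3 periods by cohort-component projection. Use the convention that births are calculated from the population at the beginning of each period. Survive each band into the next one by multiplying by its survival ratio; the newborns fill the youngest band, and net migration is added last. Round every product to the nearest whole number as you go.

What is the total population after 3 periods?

Let group 1 be 0–14 through group 5 = 60–74.
— Period 1 —
Births: 6900 × 0.536 = 3698
Group 2: 6850 × 0.966 = 6617
Group 3: 4050 × 0.96 = 3888
Group 4: 6900 × 0.948 = 6541
Group 5: 3150 × 0.925 = 2914
Net migration: Group 4 + 330 → 6871
Population now: 0–14=3698, 15–29=6617, 30–44=3888, 45–59=6871, 60–74=2914
— Period 2 —
Births: 3888 × 0.536 = 2084
Group 2: 3698 × 0.966 = 3572
Group 3: 6617 × 0.96 = 6352
Group 4: 3888 × 0.948 = 3686
Group 5: 6871 × 0.925 = 6356
Net migration: Group 4 + 330 → 4016
Population now: 0–14=2084, 15–29=3572, 30–44=6352, 45–59=4016, 60–74=6356
— Period 3 —
Births: 6352 × 0.536 = 3405
Group 2: 2084 × 0.966 = 2013
Group 3: 3572 × 0.96 = 3429
Group 4: 6352 × 0.948 = 6022
Group 5: 4016 × 0.925 = 3715
Net migration: Group 4 + 330 → 6352
Population now: 0–14=3405, 15–29=2013, 30–44=3429, 45–59=6352, 60–74=3715
Total after period 3: 3405 + 2013 + 3429 + 6352 + 3715 = 18914

18914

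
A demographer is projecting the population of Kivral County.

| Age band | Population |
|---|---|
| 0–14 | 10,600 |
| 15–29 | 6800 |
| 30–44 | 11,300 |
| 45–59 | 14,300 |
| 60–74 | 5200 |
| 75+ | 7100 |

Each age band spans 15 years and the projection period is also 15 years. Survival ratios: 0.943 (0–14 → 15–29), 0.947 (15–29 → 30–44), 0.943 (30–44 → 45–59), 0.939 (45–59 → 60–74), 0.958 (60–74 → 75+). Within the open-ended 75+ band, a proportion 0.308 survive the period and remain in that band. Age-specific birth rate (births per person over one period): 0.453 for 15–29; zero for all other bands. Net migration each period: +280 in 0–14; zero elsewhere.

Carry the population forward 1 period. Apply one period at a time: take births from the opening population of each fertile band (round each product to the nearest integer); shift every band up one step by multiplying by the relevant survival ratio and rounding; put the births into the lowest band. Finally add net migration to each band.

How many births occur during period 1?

(Groups numbered youngest = 1 to oldest = 6.)
[period 1]
Births: 6800 × 0.453 = 3080
Group 2: 10600 × 0.943 = 9996
Group 3: 6800 × 0.947 = 6440
Group 4: 11300 × 0.943 = 10656
Group 5: 14300 × 0.939 = 13428
Group 6: 5200 × 0.958 + 7100 × 0.308 = 4982 + 2187 = 7169
Net migration: Group 1 + 280 → 3360
Giving 3360 / 9996 / 6440 / 10656 / 13428 / 7169.

3080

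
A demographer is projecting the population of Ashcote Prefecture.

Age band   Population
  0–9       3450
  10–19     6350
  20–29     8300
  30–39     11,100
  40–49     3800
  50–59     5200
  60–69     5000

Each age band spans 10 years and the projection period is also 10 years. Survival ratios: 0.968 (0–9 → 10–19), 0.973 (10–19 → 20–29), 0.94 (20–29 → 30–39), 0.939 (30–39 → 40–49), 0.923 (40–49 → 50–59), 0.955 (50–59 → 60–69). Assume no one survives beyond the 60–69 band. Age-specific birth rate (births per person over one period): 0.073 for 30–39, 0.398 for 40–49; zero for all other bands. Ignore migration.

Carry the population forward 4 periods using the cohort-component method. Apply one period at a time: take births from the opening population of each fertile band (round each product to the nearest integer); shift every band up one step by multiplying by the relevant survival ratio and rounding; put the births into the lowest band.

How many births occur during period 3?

After projecting period 1:
Births: 11100 × 0.073 = 810 ; 3800 × 0.398 = 1512 ⇒ total 2322
10–19: 3450 × 0.968 = 3340
20–29: 6350 × 0.973 = 6179
30–39: 8300 × 0.94 = 7802
40–49: 11100 × 0.939 = 10423
50–59: 3800 × 0.923 = 3507
60–69: 5200 × 0.955 = 4966
Population now: 0–9=2322, 10–19=3340, 20–29=6179, 30–39=7802, 40–49=10423, 50–59=3507, 60–69=4966
After projecting period 2:
Births: 7802 × 0.073 = 570 ; 10423 × 0.398 = 4148 ⇒ total 4718
10–19: 2322 × 0.968 = 2248
20–29: 3340 × 0.973 = 3250
30–39: 6179 × 0.94 = 5808
40–49: 7802 × 0.939 = 7326
50–59: 10423 × 0.923 = 9620
60–69: 3507 × 0.955 = 3349
Population now: 0–9=4718, 10–19=2248, 20–29=3250, 30–39=5808, 40–49=7326, 50–59=9620, 60–69=3349
After projecting period 3:
Births: 5808 × 0.073 = 424 ; 7326 × 0.398 = 2916 ⇒ total 3340
10–19: 4718 × 0.968 = 4567
20–29: 2248 × 0.973 = 2187
30–39: 3250 × 0.94 = 3055
40–49: 5808 × 0.939 = 5454
50–59: 7326 × 0.923 = 6762
60–69: 9620 × 0.955 = 9187
Population now: 0–9=3340, 10–19=4567, 20–29=2187, 30–39=3055, 40–49=5454, 50–59=6762, 60–69=9187

3340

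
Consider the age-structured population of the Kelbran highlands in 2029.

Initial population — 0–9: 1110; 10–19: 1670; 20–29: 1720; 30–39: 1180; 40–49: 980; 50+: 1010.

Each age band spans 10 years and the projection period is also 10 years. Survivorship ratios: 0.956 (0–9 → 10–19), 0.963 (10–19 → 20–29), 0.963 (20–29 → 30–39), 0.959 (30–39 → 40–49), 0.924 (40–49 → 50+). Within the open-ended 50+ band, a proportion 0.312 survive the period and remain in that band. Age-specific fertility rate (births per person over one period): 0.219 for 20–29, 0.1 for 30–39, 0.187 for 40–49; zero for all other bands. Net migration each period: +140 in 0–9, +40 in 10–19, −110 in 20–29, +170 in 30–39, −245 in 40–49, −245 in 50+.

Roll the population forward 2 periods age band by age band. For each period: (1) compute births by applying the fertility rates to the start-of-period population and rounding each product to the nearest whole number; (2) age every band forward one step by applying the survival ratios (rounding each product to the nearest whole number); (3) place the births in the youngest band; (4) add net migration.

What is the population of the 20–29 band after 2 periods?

After projecting period 1:
Births: 1720 * 0.219 = 377 ; 1180 * 0.1 = 118 ; 980 * 0.187 = 183 → total 678
10–19: 1110 * 0.956 = 1061
20–29: 1670 * 0.963 = 1608
30–39: 1720 * 0.963 = 1656
40–49: 1180 * 0.959 = 1132
50+: 980 * 0.924 + 1010 * 0.312 = 906 + 315 = 1221
Net migration: 0–9 + 140 → 818; 10–19 + 40 → 1101; 20–29 − 110 → 1498; 30–39 + 170 → 1826; 40–49 − 245 → 887; 50+ − 245 → 976
Giving 818 / 1101 / 1498 / 1826 / 887 / 976.
After projecting period 2:
Births: 1498 * 0.219 = 328 ; 1826 * 0.1 = 183 ; 887 * 0.187 = 166 → total 677
10–19: 818 * 0.956 = 782
20–29: 1101 * 0.963 = 1060
30–39: 1498 * 0.963 = 1443
40–49: 1826 * 0.959 = 1751
50+: 887 * 0.924 + 976 * 0.312 = 820 + 305 = 1125
Net migration: 0–9 + 140 → 817; 10–19 + 40 → 822; 20–29 − 110 → 950; 30–39 + 170 → 1613; 40–49 − 245 → 1506; 50+ − 245 → 880
Giving 817 / 822 / 950 / 1613 / 1506 / 880.

950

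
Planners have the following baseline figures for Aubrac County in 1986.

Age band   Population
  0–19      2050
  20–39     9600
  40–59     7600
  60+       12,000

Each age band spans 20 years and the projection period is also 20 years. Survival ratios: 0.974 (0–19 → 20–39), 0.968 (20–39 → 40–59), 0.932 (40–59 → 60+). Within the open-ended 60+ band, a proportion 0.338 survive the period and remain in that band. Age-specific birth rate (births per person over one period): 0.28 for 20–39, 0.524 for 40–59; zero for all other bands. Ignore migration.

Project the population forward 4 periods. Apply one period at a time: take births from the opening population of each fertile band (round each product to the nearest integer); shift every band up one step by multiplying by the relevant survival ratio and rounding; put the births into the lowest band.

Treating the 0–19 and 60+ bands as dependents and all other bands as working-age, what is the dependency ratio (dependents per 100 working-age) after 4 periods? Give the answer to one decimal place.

After projecting period 1:
Births: 9600 * 0.28 = 2688 ; 7600 * 0.524 = 3982 — total 6670
20–39: 2050 * 0.974 = 1997
40–59: 9600 * 0.968 = 9293
60+: 7600 * 0.932 + 12000 * 0.338 = 7083 + 4056 = 11139
→ [6670, 1997, 9293, 11139]
After projecting period 2:
Births: 1997 * 0.28 = 559 ; 9293 * 0.524 = 4870 — total 5429
20–39: 6670 * 0.974 = 6497
40–59: 1997 * 0.968 = 1933
60+: 9293 * 0.932 + 11139 * 0.338 = 8661 + 3765 = 12426
→ [5429, 6497, 1933, 12426]
After projecting period 3:
Births: 6497 * 0.28 = 1819 ; 1933 * 0.524 = 1013 — total 2832
20–39: 5429 * 0.974 = 5288
40–59: 6497 * 0.968 = 6289
60+: 1933 * 0.932 + 12426 * 0.338 = 1802 + 4200 = 6002
→ [2832, 5288, 6289, 6002]
After projecting period 4:
Births: 5288 * 0.28 = 1481 ; 6289 * 0.524 = 3295 — total 4776
20–39: 2832 * 0.974 = 2758
40–59: 5288 * 0.968 = 5119
60+: 6289 * 0.932 + 6002 * 0.338 = 5861 + 2029 = 7890
→ [4776, 2758, 5119, 7890]
Dependents (band 0–19 + band 60+) = 4776 + 7890 = 12666; working-age = 7877; ratio = 12666/7877 × 100 = 160.8

160.8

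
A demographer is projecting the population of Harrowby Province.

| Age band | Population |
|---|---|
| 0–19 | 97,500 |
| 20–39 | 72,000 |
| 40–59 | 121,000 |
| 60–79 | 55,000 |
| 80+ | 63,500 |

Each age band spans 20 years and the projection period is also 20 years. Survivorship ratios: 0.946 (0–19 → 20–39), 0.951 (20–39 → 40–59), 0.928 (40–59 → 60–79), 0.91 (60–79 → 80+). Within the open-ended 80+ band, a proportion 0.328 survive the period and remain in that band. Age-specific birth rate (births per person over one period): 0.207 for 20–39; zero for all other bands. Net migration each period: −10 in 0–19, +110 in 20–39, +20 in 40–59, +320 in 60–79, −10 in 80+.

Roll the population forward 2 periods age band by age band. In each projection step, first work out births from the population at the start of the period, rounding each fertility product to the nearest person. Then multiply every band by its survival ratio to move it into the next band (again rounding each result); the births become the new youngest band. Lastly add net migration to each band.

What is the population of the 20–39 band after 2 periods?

Let band 1 be 0–19 through band 5 = 80+.
After projecting period 1:
Births: 72000 × 0.207 = 14904
Band 2: 97500 × 0.946 = 92235
Band 3: 72000 × 0.951 = 68472
Band 4: 121000 × 0.928 = 112288
Band 5: 55000 × 0.91 + 63500 × 0.328 = 50050 + 20828 = 70878
Net migration: Band 1 − 10 → 14894; Band 2 + 110 → 92345; Band 3 + 20 → 68492; Band 4 + 320 → 112608; Band 5 − 10 → 70868
End of period: [14894, 92345, 68492, 112608, 70868]
After projecting period 2:
Births: 92345 × 0.207 = 19115
Band 2: 14894 × 0.946 = 14090
Band 3: 92345 × 0.951 = 87820
Band 4: 68492 × 0.928 = 63561
Band 5: 112608 × 0.91 + 70868 × 0.328 = 102473 + 23245 = 125718
Net migration: Band 1 − 10 → 19105; Band 2 + 110 → 14200; Band 3 + 20 → 87840; Band 4 + 320 → 63881; Band 5 − 10 → 125708
End of period: [19105, 14200, 87840, 63881, 125708]

14200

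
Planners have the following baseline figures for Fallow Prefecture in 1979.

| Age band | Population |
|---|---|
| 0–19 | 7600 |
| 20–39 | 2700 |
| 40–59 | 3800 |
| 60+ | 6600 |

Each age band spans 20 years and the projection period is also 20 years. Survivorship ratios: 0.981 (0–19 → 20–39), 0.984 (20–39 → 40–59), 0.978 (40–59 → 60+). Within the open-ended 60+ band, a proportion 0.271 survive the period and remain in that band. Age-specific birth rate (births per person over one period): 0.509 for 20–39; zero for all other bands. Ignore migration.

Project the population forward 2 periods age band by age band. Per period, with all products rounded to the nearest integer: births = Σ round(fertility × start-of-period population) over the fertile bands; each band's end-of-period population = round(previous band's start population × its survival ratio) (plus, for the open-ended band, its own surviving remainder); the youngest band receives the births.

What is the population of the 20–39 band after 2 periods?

1348

(Bands numbered youngest = 1 to oldest = 4.)
[period 1]
Births: 2700 × 0.509 = 1374
Band 2: 7600 × 0.981 = 7456
Band 3: 2700 × 0.984 = 2657
Band 4: 3800 × 0.978 + 6600 × 0.271 = 3716 + 1789 = 5505
Population now: 0–19=1374, 20–39=7456, 40–59=2657, 60+=5505
[period 2]
Births: 7456 × 0.509 = 3795
Band 2: 1374 × 0.981 = 1348
Band 3: 7456 × 0.984 = 7337
Band 4: 2657 × 0.978 + 5505 × 0.271 = 2599 + 1492 = 4091
Population now: 0–19=3795, 20–39=1348, 40–59=7337, 60+=4091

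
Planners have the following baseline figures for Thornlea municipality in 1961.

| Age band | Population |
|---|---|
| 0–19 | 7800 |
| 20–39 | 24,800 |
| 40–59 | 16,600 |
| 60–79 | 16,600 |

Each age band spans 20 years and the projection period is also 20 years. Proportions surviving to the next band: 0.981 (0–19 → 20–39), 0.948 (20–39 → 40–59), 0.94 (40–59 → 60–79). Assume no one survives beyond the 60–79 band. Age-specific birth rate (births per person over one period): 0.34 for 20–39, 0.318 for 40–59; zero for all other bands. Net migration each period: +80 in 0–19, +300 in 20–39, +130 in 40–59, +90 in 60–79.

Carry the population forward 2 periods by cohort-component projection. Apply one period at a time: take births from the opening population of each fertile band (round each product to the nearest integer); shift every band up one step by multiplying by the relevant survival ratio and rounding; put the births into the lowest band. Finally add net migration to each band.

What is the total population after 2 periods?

Numbering the bands 1..4 from youngest to oldest:
Period 1:
Births: 24800 × 0.34 = 8432, 16600 × 0.318 = 5279 — total 13711
Band 2: 7800 × 0.981 = 7652
Band 3: 24800 × 0.948 = 23510
Band 4: 16600 × 0.94 = 15604
Net migration: Band 1 + 80 → 13791; Band 2 + 300 → 7952; Band 3 + 130 → 23640; Band 4 + 90 → 15694
Population now: 0–19=13791, 20–39=7952, 40–59=23640, 60–79=15694
Period 2:
Births: 7952 × 0.34 = 2704, 23640 × 0.318 = 7518 — total 10222
Band 2: 13791 × 0.981 = 13529
Band 3: 7952 × 0.948 = 7538
Band 4: 23640 × 0.94 = 22222
Net migration: Band 1 + 80 → 10302; Band 2 + 300 → 13829; Band 3 + 130 → 7668; Band 4 + 90 → 22312
Population now: 0–19=10302, 20–39=13829, 40–59=7668, 60–79=22312
Total after period 2: 10302 + 13829 + 7668 + 22312 = 54111

54111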